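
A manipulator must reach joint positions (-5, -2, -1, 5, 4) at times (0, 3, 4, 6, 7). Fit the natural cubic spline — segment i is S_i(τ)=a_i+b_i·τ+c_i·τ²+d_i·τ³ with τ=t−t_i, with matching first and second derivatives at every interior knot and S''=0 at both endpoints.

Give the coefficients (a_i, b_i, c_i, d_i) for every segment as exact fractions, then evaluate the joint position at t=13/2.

  seg 0: a=-5 b=31/25 c=0 d=-2/75
  seg 1: a=-2 b=13/25 c=-6/25 d=18/25
  seg 2: a=-1 b=11/5 c=48/25 d=-19/25
  seg 3: a=5 b=19/25 c=-66/25 d=22/25
S(13/2) = 483/100

Δ: Δ0=1, Δ1=1, Δ2=3, Δ3=-1
row 1: diag=8, rhs=0; c'=1/8, d'=0
row 2: denom=6−1·1/8=47/8; d'=(12−1·0)/(47/8)=96/47
row 3: denom=6−2·16/47=250/47; d'=(-24−2·96/47)/(250/47)=-132/25
back: M3=-132/25
back: M2=96/47−16/47·-132/25=96/25
back: M1=0−1/8·96/25=-12/25
M: M0=0, M1=-12/25, M2=96/25, M3=-132/25, M4=0
seg 0: a=-5, c=M0/2=0, d=(M1−M0)/(6·3)=-2/75, b=Δ0−h0·(2M0+M1)/6=31/25
seg 1: a=-2, c=M1/2=-6/25, d=(M2−M1)/(6·1)=18/25, b=Δ1−h1·(2M1+M2)/6=13/25
seg 2: a=-1, c=M2/2=48/25, d=(M3−M2)/(6·2)=-19/25, b=Δ2−h2·(2M2+M3)/6=11/5
seg 3: a=5, c=M3/2=-66/25, d=(M4−M3)/(6·1)=22/25, b=Δ3−h3·(2M3+M4)/6=19/25
t_q=13/2 → seg 3, τ=1/2; S=5+19/25·τ+-66/25·τ²+22/25·τ³=483/100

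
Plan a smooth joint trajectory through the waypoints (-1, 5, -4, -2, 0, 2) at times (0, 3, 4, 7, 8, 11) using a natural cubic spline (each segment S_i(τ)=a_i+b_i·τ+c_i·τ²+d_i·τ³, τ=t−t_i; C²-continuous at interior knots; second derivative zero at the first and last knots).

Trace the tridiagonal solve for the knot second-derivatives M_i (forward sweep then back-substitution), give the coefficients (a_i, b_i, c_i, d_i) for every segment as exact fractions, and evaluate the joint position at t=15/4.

  seg 0: a=-1 b=2529/377 c=0 d=-1775/3393
  seg 1: a=5 b=-2796/377 c=-1775/377 d=1178/377
  seg 2: a=-4 b=-2812/377 c=1759/377 d=-229/351
  seg 3: a=-2 b=1101/377 c=-1364/1131 d=323/1131
  seg 4: a=0 b=1544/1131 c=-395/1131 d=395/10179
S(15/4) = -22831/12064

Δ: Δ0=2, Δ1=-9, Δ2=2/3, Δ3=2, Δ4=2/3
row 1: diag=8, rhs=-66; c'=1/8, d'=-33/4
row 2: denom=8−1·1/8=63/8; d'=(58−1·-33/4)/(63/8)=530/63
row 3: denom=8−3·8/21=48/7; d'=(8−3·530/63)/(48/7)=-181/72
row 4: denom=8−1·7/48=377/48; d'=(-8−1·-181/72)/(377/48)=-790/1131
back: M4=-790/1131
back: M3=-181/72−7/48·-790/1131=-2728/1131
back: M2=530/63−8/21·-2728/1131=3518/377
back: M1=-33/4−1/8·3518/377=-3550/377
M: M0=0, M1=-3550/377, M2=3518/377, M3=-2728/1131, M4=-790/1131, M5=0
seg 0: a=-1, c=M0/2=0, d=(M1−M0)/(6·3)=-1775/3393, b=Δ0−h0·(2M0+M1)/6=2529/377
seg 1: a=5, c=M1/2=-1775/377, d=(M2−M1)/(6·1)=1178/377, b=Δ1−h1·(2M1+M2)/6=-2796/377
seg 2: a=-4, c=M2/2=1759/377, d=(M3−M2)/(6·3)=-229/351, b=Δ2−h2·(2M2+M3)/6=-2812/377
seg 3: a=-2, c=M3/2=-1364/1131, d=(M4−M3)/(6·1)=323/1131, b=Δ3−h3·(2M3+M4)/6=1101/377
seg 4: a=0, c=M4/2=-395/1131, d=(M5−M4)/(6·3)=395/10179, b=Δ4−h4·(2M4+M5)/6=1544/1131
t_q=15/4 → seg 1, τ=3/4; S=5+-2796/377·τ+-1775/377·τ²+1178/377·τ³=-22831/12064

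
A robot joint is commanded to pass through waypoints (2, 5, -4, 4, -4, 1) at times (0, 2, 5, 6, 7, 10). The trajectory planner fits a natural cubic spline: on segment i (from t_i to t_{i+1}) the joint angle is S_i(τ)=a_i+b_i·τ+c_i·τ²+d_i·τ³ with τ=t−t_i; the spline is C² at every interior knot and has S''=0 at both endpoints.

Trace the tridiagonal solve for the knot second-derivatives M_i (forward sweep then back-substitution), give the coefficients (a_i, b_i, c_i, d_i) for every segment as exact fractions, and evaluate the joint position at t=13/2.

Δ: Δ0=3/2, Δ1=-3, Δ2=8, Δ3=-8, Δ4=5/3
row 1: diag=10, rhs=-27; c'=3/10, d'=-27/10
row 2: denom=8−3·3/10=71/10; d'=(66−3·-27/10)/(71/10)=741/71
row 3: denom=4−1·10/71=274/71; d'=(-96−1·741/71)/(274/71)=-7557/274
row 4: denom=8−1·71/274=2121/274; d'=(58−1·-7557/274)/(2121/274)=23449/2121
back: M4=23449/2121
back: M3=-7557/274−71/274·23449/2121=-64574/2121
back: M2=741/71−10/71·-64574/2121=31231/2121
back: M1=-27/10−3/10·31231/2121=-5032/707
M: M0=0, M1=-5032/707, M2=31231/2121, M3=-64574/2121, M4=23449/2121, M5=0
seg 0: a=2, c=M0/2=0, d=(M1−M0)/(6·2)=-1258/2121, b=Δ0−h0·(2M0+M1)/6=16427/4242
seg 1: a=5, c=M1/2=-2516/707, d=(M2−M1)/(6·3)=46327/38178, b=Δ1−h1·(2M1+M2)/6=-13765/4242
seg 2: a=-4, c=M2/2=31231/4242, d=(M3−M2)/(6·1)=-10645/1414, b=Δ2−h2·(2M2+M3)/6=17320/2121
seg 3: a=4, c=M3/2=-32287/2121, d=(M4−M3)/(6·1)=29341/4242, b=Δ3−h3·(2M3+M4)/6=1297/4242
seg 4: a=-4, c=M4/2=23449/4242, d=(M5−M4)/(6·3)=-23449/38178, b=Δ4−h4·(2M4+M5)/6=-6638/707
t_q=13/2 → seg 3, τ=1/2; S=4+1297/4242·τ+-32287/2121·τ²+29341/4242·τ³=5875/4848

  seg 0: a=2 b=16427/4242 c=0 d=-1258/2121
  seg 1: a=5 b=-13765/4242 c=-2516/707 d=46327/38178
  seg 2: a=-4 b=17320/2121 c=31231/4242 d=-10645/1414
  seg 3: a=4 b=1297/4242 c=-32287/2121 d=29341/4242
  seg 4: a=-4 b=-6638/707 c=23449/4242 d=-23449/38178
S(13/2) = 5875/4848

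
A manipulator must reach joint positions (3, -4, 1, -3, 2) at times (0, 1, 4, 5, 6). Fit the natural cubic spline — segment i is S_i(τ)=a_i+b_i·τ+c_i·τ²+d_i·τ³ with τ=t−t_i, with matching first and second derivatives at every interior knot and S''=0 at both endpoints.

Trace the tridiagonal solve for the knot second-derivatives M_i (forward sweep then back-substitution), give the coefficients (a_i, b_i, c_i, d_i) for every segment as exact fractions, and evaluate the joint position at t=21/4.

Δ: Δ0=-7, Δ1=5/3, Δ2=-4, Δ3=5
row 1: diag=8, rhs=52; c'=3/8, d'=13/2
row 2: denom=8−3·3/8=55/8; d'=(-34−3·13/2)/(55/8)=-428/55
row 3: denom=4−1·8/55=212/55; d'=(54−1·-428/55)/(212/55)=1699/106
back: M3=1699/106
back: M2=-428/55−8/55·1699/106=-536/53
back: M1=13/2−3/8·-536/53=1091/106
M: M0=0, M1=1091/106, M2=-536/53, M3=1699/106, M4=0
seg 0: a=3, c=M0/2=0, d=(M1−M0)/(6·1)=1091/636, b=Δ0−h0·(2M0+M1)/6=-5543/636
seg 1: a=-4, c=M1/2=1091/212, d=(M2−M1)/(6·3)=-721/636, b=Δ1−h1·(2M1+M2)/6=-1135/318
seg 2: a=1, c=M2/2=-268/53, d=(M3−M2)/(6·1)=2771/636, b=Δ2−h2·(2M2+M3)/6=-2099/636
seg 3: a=-3, c=M3/2=1699/212, d=(M4−M3)/(6·1)=-1699/636, b=Δ3−h3·(2M3+M4)/6=-109/318
t_q=21/4 → seg 3, τ=1/4; S=-3+-109/318·τ+1699/212·τ²+-1699/636·τ³=-35637/13568

  seg 0: a=3 b=-5543/636 c=0 d=1091/636
  seg 1: a=-4 b=-1135/318 c=1091/212 d=-721/636
  seg 2: a=1 b=-2099/636 c=-268/53 d=2771/636
  seg 3: a=-3 b=-109/318 c=1699/212 d=-1699/636
S(21/4) = -35637/13568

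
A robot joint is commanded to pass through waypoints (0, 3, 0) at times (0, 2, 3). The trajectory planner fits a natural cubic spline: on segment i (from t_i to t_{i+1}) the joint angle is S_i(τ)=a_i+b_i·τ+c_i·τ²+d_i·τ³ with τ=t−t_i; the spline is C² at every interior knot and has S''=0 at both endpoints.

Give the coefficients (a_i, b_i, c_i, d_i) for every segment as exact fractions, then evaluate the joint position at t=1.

  seg 0: a=0 b=3 c=0 d=-3/8
  seg 1: a=3 b=-3/2 c=-9/4 d=3/4
S(1) = 21/8

Δ: Δ0=3/2, Δ1=-3
row 1: diag=6, rhs=-27; c'=1/6, d'=-9/2
back: M1=-9/2
M: M0=0, M1=-9/2, M2=0
seg 0: a=0, c=M0/2=0, d=(M1−M0)/(6·2)=-3/8, b=Δ0−h0·(2M0+M1)/6=3
seg 1: a=3, c=M1/2=-9/4, d=(M2−M1)/(6·1)=3/4, b=Δ1−h1·(2M1+M2)/6=-3/2
t_q=1 → seg 0, τ=1; S=0+3·τ+0·τ²+-3/8·τ³=21/8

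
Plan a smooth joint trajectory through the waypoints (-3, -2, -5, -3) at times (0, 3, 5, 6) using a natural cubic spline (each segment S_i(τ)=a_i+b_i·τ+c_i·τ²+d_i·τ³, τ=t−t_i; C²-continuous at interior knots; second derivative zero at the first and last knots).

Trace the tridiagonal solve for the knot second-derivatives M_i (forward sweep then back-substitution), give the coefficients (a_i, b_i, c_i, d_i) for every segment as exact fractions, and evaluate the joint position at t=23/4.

  seg 0: a=-3 b=109/84 c=0 d=-3/28
  seg 1: a=-2 b=-67/42 c=-27/28 d=85/168
  seg 2: a=-5 b=13/21 c=29/14 d=-29/42
S(23/4) = -3281/896

Δ: Δ0=1/3, Δ1=-3/2, Δ2=2
row 1: diag=10, rhs=-11; c'=1/5, d'=-11/10
row 2: denom=6−2·1/5=28/5; d'=(21−2·-11/10)/(28/5)=29/7
back: M2=29/7
back: M1=-11/10−1/5·29/7=-27/14
M: M0=0, M1=-27/14, M2=29/7, M3=0
seg 0: a=-3, c=M0/2=0, d=(M1−M0)/(6·3)=-3/28, b=Δ0−h0·(2M0+M1)/6=109/84
seg 1: a=-2, c=M1/2=-27/28, d=(M2−M1)/(6·2)=85/168, b=Δ1−h1·(2M1+M2)/6=-67/42
seg 2: a=-5, c=M2/2=29/14, d=(M3−M2)/(6·1)=-29/42, b=Δ2−h2·(2M2+M3)/6=13/21
t_q=23/4 → seg 2, τ=3/4; S=-5+13/21·τ+29/14·τ²+-29/42·τ³=-3281/896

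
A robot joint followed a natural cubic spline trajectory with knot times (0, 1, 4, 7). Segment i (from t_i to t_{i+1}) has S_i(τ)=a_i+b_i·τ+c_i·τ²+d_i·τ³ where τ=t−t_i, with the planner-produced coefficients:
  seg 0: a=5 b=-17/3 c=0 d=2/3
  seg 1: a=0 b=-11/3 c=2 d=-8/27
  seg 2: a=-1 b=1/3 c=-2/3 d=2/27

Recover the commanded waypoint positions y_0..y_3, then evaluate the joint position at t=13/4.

y_0 = S_0(0) = a_0 = 5
y_1 = S_1(0) = a_1 = 0
y_2 = S_2(0) = a_2 = -1
y_3 = S_2(3) = -4
t_q=13/4 is in segment 1 (τ=9/4); S_1(τ)=-3/2

y_0=5 y_1=0 y_2=-1 y_3=-4
S(13/4) = -3/2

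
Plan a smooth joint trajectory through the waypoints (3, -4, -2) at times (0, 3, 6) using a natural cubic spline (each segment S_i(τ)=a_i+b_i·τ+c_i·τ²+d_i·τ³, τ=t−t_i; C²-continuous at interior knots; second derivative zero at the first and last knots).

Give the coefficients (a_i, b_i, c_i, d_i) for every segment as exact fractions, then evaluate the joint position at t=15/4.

Δ: Δ0=-7/3, Δ1=2/3
row 1: diag=12, rhs=18; c'=1/4, d'=3/2
back: M1=3/2
M: M0=0, M1=3/2, M2=0
seg 0: a=3, c=M0/2=0, d=(M1−M0)/(6·3)=1/12, b=Δ0−h0·(2M0+M1)/6=-37/12
seg 1: a=-4, c=M1/2=3/4, d=(M2−M1)/(6·3)=-1/12, b=Δ1−h1·(2M1+M2)/6=-5/6
t_q=15/4 → seg 1, τ=3/4; S=-4+-5/6·τ+3/4·τ²+-1/12·τ³=-1085/256

  seg 0: a=3 b=-37/12 c=0 d=1/12
  seg 1: a=-4 b=-5/6 c=3/4 d=-1/12
S(15/4) = -1085/256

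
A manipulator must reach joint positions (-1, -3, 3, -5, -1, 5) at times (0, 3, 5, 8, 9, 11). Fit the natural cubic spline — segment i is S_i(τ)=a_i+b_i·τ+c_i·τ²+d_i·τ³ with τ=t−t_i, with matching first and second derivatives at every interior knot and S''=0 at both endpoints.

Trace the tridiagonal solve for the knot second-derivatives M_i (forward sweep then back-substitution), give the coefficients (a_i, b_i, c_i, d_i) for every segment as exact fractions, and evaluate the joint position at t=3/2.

Δ: Δ0=-2/3, Δ1=3, Δ2=-8/3, Δ3=4, Δ4=3
row 1: diag=10, rhs=22; c'=1/5, d'=11/5
row 2: denom=10−2·1/5=48/5; d'=(-34−2·11/5)/(48/5)=-4
row 3: denom=8−3·5/16=113/16; d'=(40−3·-4)/(113/16)=832/113
row 4: denom=6−1·16/113=662/113; d'=(-6−1·832/113)/(662/113)=-755/331
back: M4=-755/331
back: M3=832/113−16/113·-755/331=2544/331
back: M2=-4−5/16·2544/331=-2119/331
back: M1=11/5−1/5·-2119/331=1152/331
M: M0=0, M1=1152/331, M2=-2119/331, M3=2544/331, M4=-755/331, M5=0
seg 0: a=-1, c=M0/2=0, d=(M1−M0)/(6·3)=64/331, b=Δ0−h0·(2M0+M1)/6=-2390/993
seg 1: a=-3, c=M1/2=576/331, d=(M2−M1)/(6·2)=-3271/3972, b=Δ1−h1·(2M1+M2)/6=2794/993
seg 2: a=3, c=M2/2=-2119/662, d=(M3−M2)/(6·3)=4663/5958, b=Δ2−h2·(2M2+M3)/6=-107/993
seg 3: a=-5, c=M3/2=1272/331, d=(M4−M3)/(6·1)=-3299/1986, b=Δ3−h3·(2M3+M4)/6=3611/1986
seg 4: a=-1, c=M4/2=-755/662, d=(M5−M4)/(6·2)=755/3972, b=Δ4−h4·(2M4+M5)/6=4489/993
t_q=3/2 → seg 0, τ=3/2; S=-1+-2390/993·τ+0·τ²+64/331·τ³=-1310/331

  seg 0: a=-1 b=-2390/993 c=0 d=64/331
  seg 1: a=-3 b=2794/993 c=576/331 d=-3271/3972
  seg 2: a=3 b=-107/993 c=-2119/662 d=4663/5958
  seg 3: a=-5 b=3611/1986 c=1272/331 d=-3299/1986
  seg 4: a=-1 b=4489/993 c=-755/662 d=755/3972
S(3/2) = -1310/331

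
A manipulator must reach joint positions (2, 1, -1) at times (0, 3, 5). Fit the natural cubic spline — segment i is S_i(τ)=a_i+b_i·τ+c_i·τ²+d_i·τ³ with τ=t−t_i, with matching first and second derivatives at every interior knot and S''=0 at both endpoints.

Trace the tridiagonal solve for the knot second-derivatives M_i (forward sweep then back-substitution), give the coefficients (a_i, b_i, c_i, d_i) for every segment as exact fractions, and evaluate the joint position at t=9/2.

  seg 0: a=2 b=-2/15 c=0 d=-1/45
  seg 1: a=1 b=-11/15 c=-1/5 d=1/30
S(9/2) = -7/16

Δ: Δ0=-1/3, Δ1=-1
row 1: diag=10, rhs=-4; c'=1/5, d'=-2/5
back: M1=-2/5
M: M0=0, M1=-2/5, M2=0
seg 0: a=2, c=M0/2=0, d=(M1−M0)/(6·3)=-1/45, b=Δ0−h0·(2M0+M1)/6=-2/15
seg 1: a=1, c=M1/2=-1/5, d=(M2−M1)/(6·2)=1/30, b=Δ1−h1·(2M1+M2)/6=-11/15
t_q=9/2 → seg 1, τ=3/2; S=1+-11/15·τ+-1/5·τ²+1/30·τ³=-7/16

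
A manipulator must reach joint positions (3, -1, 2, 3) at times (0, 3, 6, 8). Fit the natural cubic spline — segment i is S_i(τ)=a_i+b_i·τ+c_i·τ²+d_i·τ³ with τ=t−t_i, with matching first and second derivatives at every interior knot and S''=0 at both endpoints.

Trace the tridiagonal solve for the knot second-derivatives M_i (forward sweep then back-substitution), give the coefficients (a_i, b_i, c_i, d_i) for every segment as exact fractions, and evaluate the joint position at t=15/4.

  seg 0: a=3 b=-445/222 c=0 d=149/1998
  seg 1: a=-1 b=1/111 c=149/222 d=-227/1998
  seg 2: a=2 b=215/222 c=-13/37 d=13/222
S(15/4) = -3143/4736

Δ: Δ0=-4/3, Δ1=1, Δ2=1/2
row 1: diag=12, rhs=14; c'=1/4, d'=7/6
row 2: denom=10−3·1/4=37/4; d'=(-3−3·7/6)/(37/4)=-26/37
back: M2=-26/37
back: M1=7/6−1/4·-26/37=149/111
M: M0=0, M1=149/111, M2=-26/37, M3=0
seg 0: a=3, c=M0/2=0, d=(M1−M0)/(6·3)=149/1998, b=Δ0−h0·(2M0+M1)/6=-445/222
seg 1: a=-1, c=M1/2=149/222, d=(M2−M1)/(6·3)=-227/1998, b=Δ1−h1·(2M1+M2)/6=1/111
seg 2: a=2, c=M2/2=-13/37, d=(M3−M2)/(6·2)=13/222, b=Δ2−h2·(2M2+M3)/6=215/222
t_q=15/4 → seg 1, τ=3/4; S=-1+1/111·τ+149/222·τ²+-227/1998·τ³=-3143/4736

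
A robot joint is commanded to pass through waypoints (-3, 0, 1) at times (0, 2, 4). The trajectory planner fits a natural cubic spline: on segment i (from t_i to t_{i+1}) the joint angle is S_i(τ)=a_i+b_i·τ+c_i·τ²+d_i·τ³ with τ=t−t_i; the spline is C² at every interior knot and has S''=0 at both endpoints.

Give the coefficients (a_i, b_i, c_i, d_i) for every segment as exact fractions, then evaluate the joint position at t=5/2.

Δ: Δ0=3/2, Δ1=1/2
row 1: diag=8, rhs=-6; c'=1/4, d'=-3/4
back: M1=-3/4
M: M0=0, M1=-3/4, M2=0
seg 0: a=-3, c=M0/2=0, d=(M1−M0)/(6·2)=-1/16, b=Δ0−h0·(2M0+M1)/6=7/4
seg 1: a=0, c=M1/2=-3/8, d=(M2−M1)/(6·2)=1/16, b=Δ1−h1·(2M1+M2)/6=1
t_q=5/2 → seg 1, τ=1/2; S=0+1·τ+-3/8·τ²+1/16·τ³=53/128

  seg 0: a=-3 b=7/4 c=0 d=-1/16
  seg 1: a=0 b=1 c=-3/8 d=1/16
S(5/2) = 53/128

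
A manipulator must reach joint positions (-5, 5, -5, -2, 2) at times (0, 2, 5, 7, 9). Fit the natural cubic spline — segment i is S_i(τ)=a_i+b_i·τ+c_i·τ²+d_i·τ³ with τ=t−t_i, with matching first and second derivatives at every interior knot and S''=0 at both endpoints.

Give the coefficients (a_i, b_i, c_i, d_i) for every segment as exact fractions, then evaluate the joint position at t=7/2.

Δ: Δ0=5, Δ1=-10/3, Δ2=3/2, Δ3=2
row 1: diag=10, rhs=-50; c'=3/10, d'=-5
row 2: denom=10−3·3/10=91/10; d'=(29−3·-5)/(91/10)=440/91
row 3: denom=8−2·20/91=688/91; d'=(3−2·440/91)/(688/91)=-607/688
back: M3=-607/688
back: M2=440/91−20/91·-607/688=865/172
back: M1=-5−3/10·865/172=-2239/344
M: M0=0, M1=-2239/344, M2=865/172, M3=-607/688, M4=0
seg 0: a=-5, c=M0/2=0, d=(M1−M0)/(6·2)=-2239/4128, b=Δ0−h0·(2M0+M1)/6=7399/1032
seg 1: a=5, c=M1/2=-2239/688, d=(M2−M1)/(6·3)=441/688, b=Δ1−h1·(2M1+M2)/6=341/516
seg 2: a=-5, c=M2/2=865/344, d=(M3−M2)/(6·2)=-4067/8256, b=Δ2−h2·(2M2+M3)/6=-3217/2064
seg 3: a=-2, c=M3/2=-607/1376, d=(M4−M3)/(6·2)=607/8256, b=Δ3−h3·(2M3+M4)/6=2671/1032
t_q=7/2 → seg 1, τ=3/2; S=5+341/516·τ+-2239/688·τ²+441/688·τ³=4581/5504

  seg 0: a=-5 b=7399/1032 c=0 d=-2239/4128
  seg 1: a=5 b=341/516 c=-2239/688 d=441/688
  seg 2: a=-5 b=-3217/2064 c=865/344 d=-4067/8256
  seg 3: a=-2 b=2671/1032 c=-607/1376 d=607/8256
S(7/2) = 4581/5504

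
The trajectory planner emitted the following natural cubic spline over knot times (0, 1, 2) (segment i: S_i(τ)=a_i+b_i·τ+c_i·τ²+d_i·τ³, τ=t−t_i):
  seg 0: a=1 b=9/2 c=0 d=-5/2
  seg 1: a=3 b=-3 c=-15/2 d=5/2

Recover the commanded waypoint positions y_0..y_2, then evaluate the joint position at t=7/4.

y_0=1 y_1=3 y_2=-5
S(7/4) = -309/128

y_0 = S_0(0) = a_0 = 1
y_1 = S_1(0) = a_1 = 3
y_2 = S_1(1) = -5
t_q=7/4 is in segment 1 (τ=3/4); S_1(τ)=-309/128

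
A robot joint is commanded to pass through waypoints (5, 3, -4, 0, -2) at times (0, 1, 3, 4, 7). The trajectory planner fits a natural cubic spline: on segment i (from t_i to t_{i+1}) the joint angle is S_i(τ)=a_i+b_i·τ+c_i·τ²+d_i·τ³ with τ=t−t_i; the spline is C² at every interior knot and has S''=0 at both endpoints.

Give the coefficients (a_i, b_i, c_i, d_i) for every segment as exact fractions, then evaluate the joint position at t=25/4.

  seg 0: a=5 b=-1801/1500 c=0 d=-1199/1500
  seg 1: a=3 b=-2699/750 c=-1199/500 d=3671/3000
  seg 2: a=-4 b=112/75 c=618/125 d=-914/375
  seg 3: a=0 b=1526/375 c=-296/125 d=296/1125
S(25/4) = 33/200

Δ: Δ0=-2, Δ1=-7/2, Δ2=4, Δ3=-2/3
row 1: diag=6, rhs=-9; c'=1/3, d'=-3/2
row 2: denom=6−2·1/3=16/3; d'=(45−2·-3/2)/(16/3)=9
row 3: denom=8−1·3/16=125/16; d'=(-28−1·9)/(125/16)=-592/125
back: M3=-592/125
back: M2=9−3/16·-592/125=1236/125
back: M1=-3/2−1/3·1236/125=-1199/250
M: M0=0, M1=-1199/250, M2=1236/125, M3=-592/125, M4=0
seg 0: a=5, c=M0/2=0, d=(M1−M0)/(6·1)=-1199/1500, b=Δ0−h0·(2M0+M1)/6=-1801/1500
seg 1: a=3, c=M1/2=-1199/500, d=(M2−M1)/(6·2)=3671/3000, b=Δ1−h1·(2M1+M2)/6=-2699/750
seg 2: a=-4, c=M2/2=618/125, d=(M3−M2)/(6·1)=-914/375, b=Δ2−h2·(2M2+M3)/6=112/75
seg 3: a=0, c=M3/2=-296/125, d=(M4−M3)/(6·3)=296/1125, b=Δ3−h3·(2M3+M4)/6=1526/375
t_q=25/4 → seg 3, τ=9/4; S=0+1526/375·τ+-296/125·τ²+296/1125·τ³=33/200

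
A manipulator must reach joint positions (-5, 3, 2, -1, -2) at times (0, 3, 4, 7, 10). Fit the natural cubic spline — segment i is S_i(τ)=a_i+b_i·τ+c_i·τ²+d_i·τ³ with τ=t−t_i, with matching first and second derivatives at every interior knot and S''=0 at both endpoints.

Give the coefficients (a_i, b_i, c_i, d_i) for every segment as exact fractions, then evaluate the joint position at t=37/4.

  seg 0: a=-5 b=925/228 c=0 d=-317/2052
  seg 1: a=3 b=-13/114 c=-317/228 d=115/228
  seg 2: a=2 b=-105/76 c=7/57 d=1/684
  seg 3: a=-1 b=-23/38 c=31/228 d=-31/2052
S(37/4) = -8977/4864

Δ: Δ0=8/3, Δ1=-1, Δ2=-1, Δ3=-1/3
row 1: diag=8, rhs=-22; c'=1/8, d'=-11/4
row 2: denom=8−1·1/8=63/8; d'=(0−1·-11/4)/(63/8)=22/63
row 3: denom=12−3·8/21=76/7; d'=(4−3·22/63)/(76/7)=31/114
back: M3=31/114
back: M2=22/63−8/21·31/114=14/57
back: M1=-11/4−1/8·14/57=-317/114
M: M0=0, M1=-317/114, M2=14/57, M3=31/114, M4=0
seg 0: a=-5, c=M0/2=0, d=(M1−M0)/(6·3)=-317/2052, b=Δ0−h0·(2M0+M1)/6=925/228
seg 1: a=3, c=M1/2=-317/228, d=(M2−M1)/(6·1)=115/228, b=Δ1−h1·(2M1+M2)/6=-13/114
seg 2: a=2, c=M2/2=7/57, d=(M3−M2)/(6·3)=1/684, b=Δ2−h2·(2M2+M3)/6=-105/76
seg 3: a=-1, c=M3/2=31/228, d=(M4−M3)/(6·3)=-31/2052, b=Δ3−h3·(2M3+M4)/6=-23/38
t_q=37/4 → seg 3, τ=9/4; S=-1+-23/38·τ+31/228·τ²+-31/2052·τ³=-8977/4864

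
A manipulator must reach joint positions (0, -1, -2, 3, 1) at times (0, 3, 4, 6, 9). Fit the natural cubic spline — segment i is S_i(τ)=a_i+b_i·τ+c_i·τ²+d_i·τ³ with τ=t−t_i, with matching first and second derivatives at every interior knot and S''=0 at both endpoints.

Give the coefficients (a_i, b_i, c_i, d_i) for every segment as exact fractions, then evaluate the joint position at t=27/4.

Δ: Δ0=-1/3, Δ1=-1, Δ2=5/2, Δ3=-2/3
row 1: diag=8, rhs=-4; c'=1/8, d'=-1/2
row 2: denom=6−1·1/8=47/8; d'=(21−1·-1/2)/(47/8)=172/47
row 3: denom=10−2·16/47=438/47; d'=(-19−2·172/47)/(438/47)=-1237/438
back: M3=-1237/438
back: M2=172/47−16/47·-1237/438=1012/219
back: M1=-1/2−1/8·1012/219=-236/219
M: M0=0, M1=-236/219, M2=1012/219, M3=-1237/438, M4=0
seg 0: a=0, c=M0/2=0, d=(M1−M0)/(6·3)=-118/1971, b=Δ0−h0·(2M0+M1)/6=15/73
seg 1: a=-1, c=M1/2=-118/219, d=(M2−M1)/(6·1)=208/219, b=Δ1−h1·(2M1+M2)/6=-103/73
seg 2: a=-2, c=M2/2=506/219, d=(M3−M2)/(6·2)=-1087/1752, b=Δ2−h2·(2M2+M3)/6=79/219
seg 3: a=3, c=M3/2=-1237/876, d=(M4−M3)/(6·3)=1237/7884, b=Δ3−h3·(2M3+M4)/6=315/146
t_q=27/4 → seg 3, τ=3/4; S=3+315/146·τ+-1237/876·τ²+1237/7884·τ³=72697/18688

  seg 0: a=0 b=15/73 c=0 d=-118/1971
  seg 1: a=-1 b=-103/73 c=-118/219 d=208/219
  seg 2: a=-2 b=79/219 c=506/219 d=-1087/1752
  seg 3: a=3 b=315/146 c=-1237/876 d=1237/7884
S(27/4) = 72697/18688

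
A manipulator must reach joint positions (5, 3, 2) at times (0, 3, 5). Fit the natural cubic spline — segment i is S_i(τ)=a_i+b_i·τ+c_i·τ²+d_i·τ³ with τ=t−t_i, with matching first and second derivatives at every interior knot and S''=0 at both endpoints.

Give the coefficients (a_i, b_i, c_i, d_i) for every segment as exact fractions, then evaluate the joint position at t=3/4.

Δ: Δ0=-2/3, Δ1=-1/2
row 1: diag=10, rhs=1; c'=1/5, d'=1/10
back: M1=1/10
M: M0=0, M1=1/10, M2=0
seg 0: a=5, c=M0/2=0, d=(M1−M0)/(6·3)=1/180, b=Δ0−h0·(2M0+M1)/6=-43/60
seg 1: a=3, c=M1/2=1/20, d=(M2−M1)/(6·2)=-1/120, b=Δ1−h1·(2M1+M2)/6=-17/30
t_q=3/4 → seg 0, τ=3/4; S=5+-43/60·τ+0·τ²+1/180·τ³=1143/256

  seg 0: a=5 b=-43/60 c=0 d=1/180
  seg 1: a=3 b=-17/30 c=1/20 d=-1/120
S(3/4) = 1143/256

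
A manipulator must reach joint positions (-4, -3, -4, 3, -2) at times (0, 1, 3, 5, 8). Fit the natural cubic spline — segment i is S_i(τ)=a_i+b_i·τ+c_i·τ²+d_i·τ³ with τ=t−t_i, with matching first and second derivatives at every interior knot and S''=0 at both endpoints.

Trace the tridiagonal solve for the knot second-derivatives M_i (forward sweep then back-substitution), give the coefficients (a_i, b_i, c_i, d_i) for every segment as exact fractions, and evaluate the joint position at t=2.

  seg 0: a=-4 b=473/312 c=0 d=-161/312
  seg 1: a=-3 b=-5/156 c=-161/104 d=205/312
  seg 2: a=-4 b=259/156 c=249/104 d=-115/156
  seg 3: a=3 b=373/156 c=-211/104 d=211/936
S(2) = -51/13

Δ: Δ0=1, Δ1=-1/2, Δ2=7/2, Δ3=-5/3
row 1: diag=6, rhs=-9; c'=1/3, d'=-3/2
row 2: denom=8−2·1/3=22/3; d'=(24−2·-3/2)/(22/3)=81/22
row 3: denom=10−2·3/11=104/11; d'=(-31−2·81/22)/(104/11)=-211/52
back: M3=-211/52
back: M2=81/22−3/11·-211/52=249/52
back: M1=-3/2−1/3·249/52=-161/52
M: M0=0, M1=-161/52, M2=249/52, M3=-211/52, M4=0
seg 0: a=-4, c=M0/2=0, d=(M1−M0)/(6·1)=-161/312, b=Δ0−h0·(2M0+M1)/6=473/312
seg 1: a=-3, c=M1/2=-161/104, d=(M2−M1)/(6·2)=205/312, b=Δ1−h1·(2M1+M2)/6=-5/156
seg 2: a=-4, c=M2/2=249/104, d=(M3−M2)/(6·2)=-115/156, b=Δ2−h2·(2M2+M3)/6=259/156
seg 3: a=3, c=M3/2=-211/104, d=(M4−M3)/(6·3)=211/936, b=Δ3−h3·(2M3+M4)/6=373/156
t_q=2 → seg 1, τ=1; S=-3+-5/156·τ+-161/104·τ²+205/312·τ³=-51/13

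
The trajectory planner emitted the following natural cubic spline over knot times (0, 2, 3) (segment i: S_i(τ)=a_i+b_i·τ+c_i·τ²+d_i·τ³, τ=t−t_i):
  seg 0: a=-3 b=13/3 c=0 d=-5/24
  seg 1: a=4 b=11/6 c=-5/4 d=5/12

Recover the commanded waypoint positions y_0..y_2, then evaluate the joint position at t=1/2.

y_0=-3 y_1=4 y_2=5
S(1/2) = -55/64

y_0 = S_0(0) = a_0 = -3
y_1 = S_1(0) = a_1 = 4
y_2 = S_1(1) = 5
t_q=1/2 is in segment 0 (τ=1/2); S_0(τ)=-55/64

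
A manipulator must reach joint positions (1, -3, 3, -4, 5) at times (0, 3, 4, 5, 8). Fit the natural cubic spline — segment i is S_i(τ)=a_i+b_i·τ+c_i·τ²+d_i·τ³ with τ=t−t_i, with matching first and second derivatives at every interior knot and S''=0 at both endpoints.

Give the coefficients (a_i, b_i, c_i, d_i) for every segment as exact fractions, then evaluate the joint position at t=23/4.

Δ: Δ0=-4/3, Δ1=6, Δ2=-7, Δ3=3
row 1: diag=8, rhs=44; c'=1/8, d'=11/2
row 2: denom=4−1·1/8=31/8; d'=(-78−1·11/2)/(31/8)=-668/31
row 3: denom=8−1·8/31=240/31; d'=(60−1·-668/31)/(240/31)=158/15
back: M3=158/15
back: M2=-668/31−8/31·158/15=-364/15
back: M1=11/2−1/8·-364/15=128/15
M: M0=0, M1=128/15, M2=-364/15, M3=158/15, M4=0
seg 0: a=1, c=M0/2=0, d=(M1−M0)/(6·3)=64/135, b=Δ0−h0·(2M0+M1)/6=-28/5
seg 1: a=-3, c=M1/2=64/15, d=(M2−M1)/(6·1)=-82/15, b=Δ1−h1·(2M1+M2)/6=36/5
seg 2: a=3, c=M2/2=-182/15, d=(M3−M2)/(6·1)=29/5, b=Δ2−h2·(2M2+M3)/6=-2/3
seg 3: a=-4, c=M3/2=79/15, d=(M4−M3)/(6·3)=-79/135, b=Δ3−h3·(2M3+M4)/6=-113/15
t_q=23/4 → seg 3, τ=3/4; S=-4+-113/15·τ+79/15·τ²+-79/135·τ³=-2219/320

  seg 0: a=1 b=-28/5 c=0 d=64/135
  seg 1: a=-3 b=36/5 c=64/15 d=-82/15
  seg 2: a=3 b=-2/3 c=-182/15 d=29/5
  seg 3: a=-4 b=-113/15 c=79/15 d=-79/135
S(23/4) = -2219/320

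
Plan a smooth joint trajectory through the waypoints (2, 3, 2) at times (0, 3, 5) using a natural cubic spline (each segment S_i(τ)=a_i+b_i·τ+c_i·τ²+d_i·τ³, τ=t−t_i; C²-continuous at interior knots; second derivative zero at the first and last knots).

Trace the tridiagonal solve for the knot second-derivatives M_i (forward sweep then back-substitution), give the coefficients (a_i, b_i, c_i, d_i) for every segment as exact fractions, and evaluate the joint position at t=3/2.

  seg 0: a=2 b=7/12 c=0 d=-1/36
  seg 1: a=3 b=-1/6 c=-1/4 d=1/24
S(3/2) = 89/32

Δ: Δ0=1/3, Δ1=-1/2
row 1: diag=10, rhs=-5; c'=1/5, d'=-1/2
back: M1=-1/2
M: M0=0, M1=-1/2, M2=0
seg 0: a=2, c=M0/2=0, d=(M1−M0)/(6·3)=-1/36, b=Δ0−h0·(2M0+M1)/6=7/12
seg 1: a=3, c=M1/2=-1/4, d=(M2−M1)/(6·2)=1/24, b=Δ1−h1·(2M1+M2)/6=-1/6
t_q=3/2 → seg 0, τ=3/2; S=2+7/12·τ+0·τ²+-1/36·τ³=89/32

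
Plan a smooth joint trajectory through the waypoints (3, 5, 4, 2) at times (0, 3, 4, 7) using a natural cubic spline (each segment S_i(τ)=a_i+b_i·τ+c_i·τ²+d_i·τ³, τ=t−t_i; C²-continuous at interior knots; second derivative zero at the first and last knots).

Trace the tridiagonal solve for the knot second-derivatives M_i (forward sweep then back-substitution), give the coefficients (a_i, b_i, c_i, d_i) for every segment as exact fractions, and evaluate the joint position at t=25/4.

  seg 0: a=3 b=83/63 c=0 d=-41/567
  seg 1: a=5 b=-40/63 c=-41/63 d=2/7
  seg 2: a=4 b=-68/63 c=13/63 d=-13/567
S(25/4) = 1055/448

Δ: Δ0=2/3, Δ1=-1, Δ2=-2/3
row 1: diag=8, rhs=-10; c'=1/8, d'=-5/4
row 2: denom=8−1·1/8=63/8; d'=(2−1·-5/4)/(63/8)=26/63
back: M2=26/63
back: M1=-5/4−1/8·26/63=-82/63
M: M0=0, M1=-82/63, M2=26/63, M3=0
seg 0: a=3, c=M0/2=0, d=(M1−M0)/(6·3)=-41/567, b=Δ0−h0·(2M0+M1)/6=83/63
seg 1: a=5, c=M1/2=-41/63, d=(M2−M1)/(6·1)=2/7, b=Δ1−h1·(2M1+M2)/6=-40/63
seg 2: a=4, c=M2/2=13/63, d=(M3−M2)/(6·3)=-13/567, b=Δ2−h2·(2M2+M3)/6=-68/63
t_q=25/4 → seg 2, τ=9/4; S=4+-68/63·τ+13/63·τ²+-13/567·τ³=1055/448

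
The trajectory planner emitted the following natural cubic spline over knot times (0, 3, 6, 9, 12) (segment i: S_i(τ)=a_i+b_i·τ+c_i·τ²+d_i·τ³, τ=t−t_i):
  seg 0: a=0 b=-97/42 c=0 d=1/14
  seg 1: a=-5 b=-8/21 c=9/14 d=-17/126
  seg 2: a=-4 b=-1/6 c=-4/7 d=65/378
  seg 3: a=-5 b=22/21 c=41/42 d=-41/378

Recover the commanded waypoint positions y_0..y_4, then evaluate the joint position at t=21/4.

y_0 = S_0(0) = a_0 = 0
y_1 = S_1(0) = a_1 = -5
y_2 = S_2(0) = a_2 = -4
y_3 = S_3(0) = a_3 = -5
y_4 = S_3(3) = 4
t_q=21/4 is in segment 1 (τ=9/4); S_1(τ)=-3709/896

y_0=0 y_1=-5 y_2=-4 y_3=-5 y_4=4
S(21/4) = -3709/896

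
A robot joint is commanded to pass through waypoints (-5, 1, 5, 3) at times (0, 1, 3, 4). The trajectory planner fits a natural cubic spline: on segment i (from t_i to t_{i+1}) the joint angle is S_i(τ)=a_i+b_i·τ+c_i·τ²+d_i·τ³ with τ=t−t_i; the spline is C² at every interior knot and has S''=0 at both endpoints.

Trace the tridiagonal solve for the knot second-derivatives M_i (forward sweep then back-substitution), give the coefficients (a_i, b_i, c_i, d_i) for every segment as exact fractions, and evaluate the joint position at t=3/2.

  seg 0: a=-5 b=13/2 c=0 d=-1/2
  seg 1: a=1 b=5 c=-3/2 d=0
  seg 2: a=5 b=-1 c=-3/2 d=1/2
S(3/2) = 25/8

Δ: Δ0=6, Δ1=2, Δ2=-2
row 1: diag=6, rhs=-24; c'=1/3, d'=-4
row 2: denom=6−2·1/3=16/3; d'=(-24−2·-4)/(16/3)=-3
back: M2=-3
back: M1=-4−1/3·-3=-3
M: M0=0, M1=-3, M2=-3, M3=0
seg 0: a=-5, c=M0/2=0, d=(M1−M0)/(6·1)=-1/2, b=Δ0−h0·(2M0+M1)/6=13/2
seg 1: a=1, c=M1/2=-3/2, d=(M2−M1)/(6·2)=0, b=Δ1−h1·(2M1+M2)/6=5
seg 2: a=5, c=M2/2=-3/2, d=(M3−M2)/(6·1)=1/2, b=Δ2−h2·(2M2+M3)/6=-1
t_q=3/2 → seg 1, τ=1/2; S=1+5·τ+-3/2·τ²+0·τ³=25/8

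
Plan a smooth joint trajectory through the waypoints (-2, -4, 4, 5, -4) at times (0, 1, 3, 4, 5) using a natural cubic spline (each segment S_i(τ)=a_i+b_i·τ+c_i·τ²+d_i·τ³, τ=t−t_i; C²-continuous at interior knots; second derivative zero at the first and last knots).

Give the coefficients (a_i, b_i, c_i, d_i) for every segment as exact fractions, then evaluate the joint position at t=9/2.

  seg 0: a=-2 b=-193/61 c=0 d=71/61
  seg 1: a=-4 b=20/61 c=213/61 d=-101/122
  seg 2: a=4 b=266/61 c=-90/61 d=-115/61
  seg 3: a=5 b=-259/61 c=-435/61 d=145/61
S(9/2) = 679/488

Δ: Δ0=-2, Δ1=4, Δ2=1, Δ3=-9
row 1: diag=6, rhs=36; c'=1/3, d'=6
row 2: denom=6−2·1/3=16/3; d'=(-18−2·6)/(16/3)=-45/8
row 3: denom=4−1·3/16=61/16; d'=(-60−1·-45/8)/(61/16)=-870/61
back: M3=-870/61
back: M2=-45/8−3/16·-870/61=-180/61
back: M1=6−1/3·-180/61=426/61
M: M0=0, M1=426/61, M2=-180/61, M3=-870/61, M4=0
seg 0: a=-2, c=M0/2=0, d=(M1−M0)/(6·1)=71/61, b=Δ0−h0·(2M0+M1)/6=-193/61
seg 1: a=-4, c=M1/2=213/61, d=(M2−M1)/(6·2)=-101/122, b=Δ1−h1·(2M1+M2)/6=20/61
seg 2: a=4, c=M2/2=-90/61, d=(M3−M2)/(6·1)=-115/61, b=Δ2−h2·(2M2+M3)/6=266/61
seg 3: a=5, c=M3/2=-435/61, d=(M4−M3)/(6·1)=145/61, b=Δ3−h3·(2M3+M4)/6=-259/61
t_q=9/2 → seg 3, τ=1/2; S=5+-259/61·τ+-435/61·τ²+145/61·τ³=679/488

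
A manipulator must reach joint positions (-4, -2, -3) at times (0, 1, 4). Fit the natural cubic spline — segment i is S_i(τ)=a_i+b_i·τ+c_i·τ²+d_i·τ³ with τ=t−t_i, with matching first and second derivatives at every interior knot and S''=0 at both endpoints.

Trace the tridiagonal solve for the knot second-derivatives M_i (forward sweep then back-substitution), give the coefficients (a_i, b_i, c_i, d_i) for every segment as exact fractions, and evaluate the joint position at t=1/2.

  seg 0: a=-4 b=55/24 c=0 d=-7/24
  seg 1: a=-2 b=17/12 c=-7/8 d=7/72
S(1/2) = -185/64

Δ: Δ0=2, Δ1=-1/3
row 1: diag=8, rhs=-14; c'=3/8, d'=-7/4
back: M1=-7/4
M: M0=0, M1=-7/4, M2=0
seg 0: a=-4, c=M0/2=0, d=(M1−M0)/(6·1)=-7/24, b=Δ0−h0·(2M0+M1)/6=55/24
seg 1: a=-2, c=M1/2=-7/8, d=(M2−M1)/(6·3)=7/72, b=Δ1−h1·(2M1+M2)/6=17/12
t_q=1/2 → seg 0, τ=1/2; S=-4+55/24·τ+0·τ²+-7/24·τ³=-185/64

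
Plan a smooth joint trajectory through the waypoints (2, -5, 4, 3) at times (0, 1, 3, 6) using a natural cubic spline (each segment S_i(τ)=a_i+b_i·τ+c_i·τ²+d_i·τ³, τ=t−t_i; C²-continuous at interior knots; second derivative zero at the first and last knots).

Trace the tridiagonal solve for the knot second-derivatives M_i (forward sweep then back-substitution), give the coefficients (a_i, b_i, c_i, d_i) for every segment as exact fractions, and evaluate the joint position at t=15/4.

Δ: Δ0=-7, Δ1=9/2, Δ2=-1/3
row 1: diag=6, rhs=69; c'=1/3, d'=23/2
row 2: denom=10−2·1/3=28/3; d'=(-29−2·23/2)/(28/3)=-39/7
back: M2=-39/7
back: M1=23/2−1/3·-39/7=187/14
M: M0=0, M1=187/14, M2=-39/7, M3=0
seg 0: a=2, c=M0/2=0, d=(M1−M0)/(6·1)=187/84, b=Δ0−h0·(2M0+M1)/6=-775/84
seg 1: a=-5, c=M1/2=187/28, d=(M2−M1)/(6·2)=-265/168, b=Δ1−h1·(2M1+M2)/6=-107/42
seg 2: a=4, c=M2/2=-39/14, d=(M3−M2)/(6·3)=13/42, b=Δ2−h2·(2M2+M3)/6=110/21
t_q=15/4 → seg 2, τ=3/4; S=4+110/21·τ+-39/14·τ²+13/42·τ³=831/128

  seg 0: a=2 b=-775/84 c=0 d=187/84
  seg 1: a=-5 b=-107/42 c=187/28 d=-265/168
  seg 2: a=4 b=110/21 c=-39/14 d=13/42
S(15/4) = 831/128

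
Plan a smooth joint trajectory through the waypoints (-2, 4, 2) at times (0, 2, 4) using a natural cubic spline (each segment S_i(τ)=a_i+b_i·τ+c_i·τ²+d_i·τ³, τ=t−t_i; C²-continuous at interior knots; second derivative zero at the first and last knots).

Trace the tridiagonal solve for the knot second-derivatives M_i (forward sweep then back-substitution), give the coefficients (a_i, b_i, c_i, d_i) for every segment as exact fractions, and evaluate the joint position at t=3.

Δ: Δ0=3, Δ1=-1
row 1: diag=8, rhs=-24; c'=1/4, d'=-3
back: M1=-3
M: M0=0, M1=-3, M2=0
seg 0: a=-2, c=M0/2=0, d=(M1−M0)/(6·2)=-1/4, b=Δ0−h0·(2M0+M1)/6=4
seg 1: a=4, c=M1/2=-3/2, d=(M2−M1)/(6·2)=1/4, b=Δ1−h1·(2M1+M2)/6=1
t_q=3 → seg 1, τ=1; S=4+1·τ+-3/2·τ²+1/4·τ³=15/4

  seg 0: a=-2 b=4 c=0 d=-1/4
  seg 1: a=4 b=1 c=-3/2 d=1/4
S(3) = 15/4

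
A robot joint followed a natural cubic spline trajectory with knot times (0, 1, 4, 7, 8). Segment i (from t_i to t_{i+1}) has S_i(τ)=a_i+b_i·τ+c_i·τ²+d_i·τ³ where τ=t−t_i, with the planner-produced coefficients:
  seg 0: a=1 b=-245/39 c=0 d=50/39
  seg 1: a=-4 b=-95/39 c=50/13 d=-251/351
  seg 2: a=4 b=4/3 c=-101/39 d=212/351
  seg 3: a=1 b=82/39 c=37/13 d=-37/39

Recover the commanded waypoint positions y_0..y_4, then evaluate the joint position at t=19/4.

y_0=1 y_1=-4 y_2=4 y_3=1 y_4=5
S(19/4) = 395/104

y_0 = S_0(0) = a_0 = 1
y_1 = S_1(0) = a_1 = -4
y_2 = S_2(0) = a_2 = 4
y_3 = S_3(0) = a_3 = 1
y_4 = S_3(1) = 5
t_q=19/4 is in segment 2 (τ=3/4); S_2(τ)=395/104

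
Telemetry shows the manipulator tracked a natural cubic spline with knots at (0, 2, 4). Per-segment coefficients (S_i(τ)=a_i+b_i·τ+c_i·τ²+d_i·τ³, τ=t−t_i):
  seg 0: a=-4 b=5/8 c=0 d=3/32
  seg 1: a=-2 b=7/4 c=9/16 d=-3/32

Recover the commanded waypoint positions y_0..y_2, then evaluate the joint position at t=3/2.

y_0 = S_0(0) = a_0 = -4
y_1 = S_1(0) = a_1 = -2
y_2 = S_1(2) = 3
t_q=3/2 is in segment 0 (τ=3/2); S_0(τ)=-703/256

y_0=-4 y_1=-2 y_2=3
S(3/2) = -703/256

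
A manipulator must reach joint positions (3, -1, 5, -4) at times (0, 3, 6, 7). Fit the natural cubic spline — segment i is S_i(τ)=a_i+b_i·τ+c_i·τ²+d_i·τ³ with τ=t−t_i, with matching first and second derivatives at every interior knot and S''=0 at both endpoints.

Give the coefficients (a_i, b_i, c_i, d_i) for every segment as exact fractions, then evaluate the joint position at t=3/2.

  seg 0: a=3 b=-295/87 c=0 d=179/783
  seg 1: a=-1 b=242/87 c=179/87 d=-605/783
  seg 2: a=5 b=-499/87 c=-142/29 d=142/87
S(3/2) = -305/232

Δ: Δ0=-4/3, Δ1=2, Δ2=-9
row 1: diag=12, rhs=20; c'=1/4, d'=5/3
row 2: denom=8−3·1/4=29/4; d'=(-66−3·5/3)/(29/4)=-284/29
back: M2=-284/29
back: M1=5/3−1/4·-284/29=358/87
M: M0=0, M1=358/87, M2=-284/29, M3=0
seg 0: a=3, c=M0/2=0, d=(M1−M0)/(6·3)=179/783, b=Δ0−h0·(2M0+M1)/6=-295/87
seg 1: a=-1, c=M1/2=179/87, d=(M2−M1)/(6·3)=-605/783, b=Δ1−h1·(2M1+M2)/6=242/87
seg 2: a=5, c=M2/2=-142/29, d=(M3−M2)/(6·1)=142/87, b=Δ2−h2·(2M2+M3)/6=-499/87
t_q=3/2 → seg 0, τ=3/2; S=3+-295/87·τ+0·τ²+179/783·τ³=-305/232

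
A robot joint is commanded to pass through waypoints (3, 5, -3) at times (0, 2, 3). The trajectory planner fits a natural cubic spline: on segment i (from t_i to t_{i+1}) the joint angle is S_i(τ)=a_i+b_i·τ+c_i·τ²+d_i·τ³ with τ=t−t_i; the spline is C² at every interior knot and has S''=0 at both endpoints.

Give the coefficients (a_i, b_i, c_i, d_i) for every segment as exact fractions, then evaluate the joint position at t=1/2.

Δ: Δ0=1, Δ1=-8
row 1: diag=6, rhs=-54; c'=1/6, d'=-9
back: M1=-9
M: M0=0, M1=-9, M2=0
seg 0: a=3, c=M0/2=0, d=(M1−M0)/(6·2)=-3/4, b=Δ0−h0·(2M0+M1)/6=4
seg 1: a=5, c=M1/2=-9/2, d=(M2−M1)/(6·1)=3/2, b=Δ1−h1·(2M1+M2)/6=-5
t_q=1/2 → seg 0, τ=1/2; S=3+4·τ+0·τ²+-3/4·τ³=157/32

  seg 0: a=3 b=4 c=0 d=-3/4
  seg 1: a=5 b=-5 c=-9/2 d=3/2
S(1/2) = 157/32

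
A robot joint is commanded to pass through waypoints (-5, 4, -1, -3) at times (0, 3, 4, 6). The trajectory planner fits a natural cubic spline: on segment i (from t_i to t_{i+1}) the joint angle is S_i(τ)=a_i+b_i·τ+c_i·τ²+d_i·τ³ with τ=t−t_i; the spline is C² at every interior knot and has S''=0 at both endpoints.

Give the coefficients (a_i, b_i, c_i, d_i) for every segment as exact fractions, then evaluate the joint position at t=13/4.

Δ: Δ0=3, Δ1=-5, Δ2=-1
row 1: diag=8, rhs=-48; c'=1/8, d'=-6
row 2: denom=6−1·1/8=47/8; d'=(24−1·-6)/(47/8)=240/47
back: M2=240/47
back: M1=-6−1/8·240/47=-312/47
M: M0=0, M1=-312/47, M2=240/47, M3=0
seg 0: a=-5, c=M0/2=0, d=(M1−M0)/(6·3)=-52/141, b=Δ0−h0·(2M0+M1)/6=297/47
seg 1: a=4, c=M1/2=-156/47, d=(M2−M1)/(6·1)=92/47, b=Δ1−h1·(2M1+M2)/6=-171/47
seg 2: a=-1, c=M2/2=120/47, d=(M3−M2)/(6·2)=-20/47, b=Δ2−h2·(2M2+M3)/6=-207/47
t_q=13/4 → seg 1, τ=1/4; S=4+-171/47·τ+-156/47·τ²+92/47·τ³=2191/752

  seg 0: a=-5 b=297/47 c=0 d=-52/141
  seg 1: a=4 b=-171/47 c=-156/47 d=92/47
  seg 2: a=-1 b=-207/47 c=120/47 d=-20/47
S(13/4) = 2191/752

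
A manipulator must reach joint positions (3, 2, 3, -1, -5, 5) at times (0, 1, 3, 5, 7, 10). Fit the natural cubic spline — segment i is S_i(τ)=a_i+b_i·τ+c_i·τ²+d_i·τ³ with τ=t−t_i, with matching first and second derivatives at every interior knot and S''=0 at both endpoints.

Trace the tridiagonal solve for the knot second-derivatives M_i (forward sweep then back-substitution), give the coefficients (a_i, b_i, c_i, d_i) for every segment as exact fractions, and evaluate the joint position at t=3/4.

  seg 0: a=3 b=-805/582 c=0 d=223/582
  seg 1: a=2 b=-68/291 c=223/194 d=-911/2328
  seg 2: a=3 b=-193/582 c=-465/388 d=53/291
  seg 3: a=-1 b=-1711/582 c=-41/388 d=335/1164
  seg 4: a=-5 b=53/582 c=629/388 d=-629/3492
S(3/4) = 26375/12416

Δ: Δ0=-1, Δ1=1/2, Δ2=-2, Δ3=-2, Δ4=10/3
row 1: diag=6, rhs=9; c'=1/3, d'=3/2
row 2: denom=8−2·1/3=22/3; d'=(-15−2·3/2)/(22/3)=-27/11
row 3: denom=8−2·3/11=82/11; d'=(0−2·-27/11)/(82/11)=27/41
row 4: denom=10−2·11/41=388/41; d'=(32−2·27/41)/(388/41)=629/194
back: M4=629/194
back: M3=27/41−11/41·629/194=-41/194
back: M2=-27/11−3/11·-41/194=-465/194
back: M1=3/2−1/3·-465/194=223/97
M: M0=0, M1=223/97, M2=-465/194, M3=-41/194, M4=629/194, M5=0
seg 0: a=3, c=M0/2=0, d=(M1−M0)/(6·1)=223/582, b=Δ0−h0·(2M0+M1)/6=-805/582
seg 1: a=2, c=M1/2=223/194, d=(M2−M1)/(6·2)=-911/2328, b=Δ1−h1·(2M1+M2)/6=-68/291
seg 2: a=3, c=M2/2=-465/388, d=(M3−M2)/(6·2)=53/291, b=Δ2−h2·(2M2+M3)/6=-193/582
seg 3: a=-1, c=M3/2=-41/388, d=(M4−M3)/(6·2)=335/1164, b=Δ3−h3·(2M3+M4)/6=-1711/582
seg 4: a=-5, c=M4/2=629/388, d=(M5−M4)/(6·3)=-629/3492, b=Δ4−h4·(2M4+M5)/6=53/582
t_q=3/4 → seg 0, τ=3/4; S=3+-805/582·τ+0·τ²+223/582·τ³=26375/12416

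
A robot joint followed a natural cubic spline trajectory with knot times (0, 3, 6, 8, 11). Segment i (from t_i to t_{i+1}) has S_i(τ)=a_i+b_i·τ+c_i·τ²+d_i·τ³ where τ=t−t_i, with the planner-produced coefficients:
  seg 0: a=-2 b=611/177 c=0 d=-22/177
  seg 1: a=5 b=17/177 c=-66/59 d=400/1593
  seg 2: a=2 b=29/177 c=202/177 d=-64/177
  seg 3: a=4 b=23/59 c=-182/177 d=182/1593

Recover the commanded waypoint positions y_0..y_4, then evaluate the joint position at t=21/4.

y_0 = S_0(0) = a_0 = -2
y_1 = S_1(0) = a_1 = 5
y_2 = S_2(0) = a_2 = 2
y_3 = S_3(0) = a_3 = 4
y_4 = S_3(3) = -1
t_q=21/4 is in segment 1 (τ=9/4); S_1(τ)=1139/472

y_0=-2 y_1=5 y_2=2 y_3=4 y_4=-1
S(21/4) = 1139/472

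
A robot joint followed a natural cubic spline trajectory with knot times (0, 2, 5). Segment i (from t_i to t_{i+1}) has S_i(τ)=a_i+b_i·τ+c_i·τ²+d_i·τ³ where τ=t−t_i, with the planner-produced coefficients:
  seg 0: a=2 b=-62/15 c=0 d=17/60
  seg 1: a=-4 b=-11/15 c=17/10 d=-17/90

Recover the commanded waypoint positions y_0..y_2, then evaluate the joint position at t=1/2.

y_0=2 y_1=-4 y_2=4
S(1/2) = -1/32

y_0 = S_0(0) = a_0 = 2
y_1 = S_1(0) = a_1 = -4
y_2 = S_1(3) = 4
t_q=1/2 is in segment 0 (τ=1/2); S_0(τ)=-1/32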